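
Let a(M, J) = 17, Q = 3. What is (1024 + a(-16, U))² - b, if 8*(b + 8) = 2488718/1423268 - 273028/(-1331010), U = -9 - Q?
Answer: 4105845151307996869/3788767881360 ≈ 1.0837e+6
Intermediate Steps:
U = -12 (U = -9 - 1*3 = -9 - 3 = -12)
b = -29384867910709/3788767881360 (b = -8 + (2488718/1423268 - 273028/(-1331010))/8 = -8 + (2488718*(1/1423268) - 273028*(-1/1331010))/8 = -8 + (1244359/711634 + 136514/665505)/8 = -8 + (⅛)*(925275140171/473595985170) = -8 + 925275140171/3788767881360 = -29384867910709/3788767881360 ≈ -7.7558)
(1024 + a(-16, U))² - b = (1024 + 17)² - 1*(-29384867910709/3788767881360) = 1041² + 29384867910709/3788767881360 = 1083681 + 29384867910709/3788767881360 = 4105845151307996869/3788767881360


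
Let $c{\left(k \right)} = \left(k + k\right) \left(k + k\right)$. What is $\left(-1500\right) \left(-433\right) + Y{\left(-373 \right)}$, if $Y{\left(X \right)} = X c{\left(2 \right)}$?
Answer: $643532$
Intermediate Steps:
$c{\left(k \right)} = 4 k^{2}$ ($c{\left(k \right)} = 2 k 2 k = 4 k^{2}$)
$Y{\left(X \right)} = 16 X$ ($Y{\left(X \right)} = X 4 \cdot 2^{2} = X 4 \cdot 4 = X 16 = 16 X$)
$\left(-1500\right) \left(-433\right) + Y{\left(-373 \right)} = \left(-1500\right) \left(-433\right) + 16 \left(-373\right) = 649500 - 5968 = 643532$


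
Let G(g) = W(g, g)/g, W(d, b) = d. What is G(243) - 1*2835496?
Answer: -2835495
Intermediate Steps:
G(g) = 1 (G(g) = g/g = 1)
G(243) - 1*2835496 = 1 - 1*2835496 = 1 - 2835496 = -2835495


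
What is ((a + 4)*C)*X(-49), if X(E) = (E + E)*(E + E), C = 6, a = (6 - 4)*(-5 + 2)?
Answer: -115248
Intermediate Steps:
a = -6 (a = 2*(-3) = -6)
X(E) = 4*E² (X(E) = (2*E)*(2*E) = 4*E²)
((a + 4)*C)*X(-49) = ((-6 + 4)*6)*(4*(-49)²) = (-2*6)*(4*2401) = -12*9604 = -115248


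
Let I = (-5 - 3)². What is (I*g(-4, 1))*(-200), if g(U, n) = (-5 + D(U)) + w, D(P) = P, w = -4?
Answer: 166400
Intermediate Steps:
I = 64 (I = (-8)² = 64)
g(U, n) = -9 + U (g(U, n) = (-5 + U) - 4 = -9 + U)
(I*g(-4, 1))*(-200) = (64*(-9 - 4))*(-200) = (64*(-13))*(-200) = -832*(-200) = 166400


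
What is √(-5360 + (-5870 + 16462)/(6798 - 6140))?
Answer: 8*I*√9037959/329 ≈ 73.102*I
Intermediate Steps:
√(-5360 + (-5870 + 16462)/(6798 - 6140)) = √(-5360 + 10592/658) = √(-5360 + 10592*(1/658)) = √(-5360 + 5296/329) = √(-1758144/329) = 8*I*√9037959/329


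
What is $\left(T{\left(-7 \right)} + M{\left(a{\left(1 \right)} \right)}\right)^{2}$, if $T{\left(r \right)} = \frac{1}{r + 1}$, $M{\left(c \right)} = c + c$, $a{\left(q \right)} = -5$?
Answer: $\frac{3721}{36} \approx 103.36$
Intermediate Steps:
$M{\left(c \right)} = 2 c$
$T{\left(r \right)} = \frac{1}{1 + r}$
$\left(T{\left(-7 \right)} + M{\left(a{\left(1 \right)} \right)}\right)^{2} = \left(\frac{1}{1 - 7} + 2 \left(-5\right)\right)^{2} = \left(\frac{1}{-6} - 10\right)^{2} = \left(- \frac{1}{6} - 10\right)^{2} = \left(- \frac{61}{6}\right)^{2} = \frac{3721}{36}$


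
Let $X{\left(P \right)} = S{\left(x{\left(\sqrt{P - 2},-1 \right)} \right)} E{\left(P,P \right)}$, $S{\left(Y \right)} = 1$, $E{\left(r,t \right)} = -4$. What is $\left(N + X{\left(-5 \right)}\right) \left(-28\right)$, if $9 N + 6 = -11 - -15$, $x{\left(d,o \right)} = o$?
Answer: $\frac{1064}{9} \approx 118.22$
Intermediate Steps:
$N = - \frac{2}{9}$ ($N = - \frac{2}{3} + \frac{-11 - -15}{9} = - \frac{2}{3} + \frac{-11 + 15}{9} = - \frac{2}{3} + \frac{1}{9} \cdot 4 = - \frac{2}{3} + \frac{4}{9} = - \frac{2}{9} \approx -0.22222$)
$X{\left(P \right)} = -4$ ($X{\left(P \right)} = 1 \left(-4\right) = -4$)
$\left(N + X{\left(-5 \right)}\right) \left(-28\right) = \left(- \frac{2}{9} - 4\right) \left(-28\right) = \left(- \frac{38}{9}\right) \left(-28\right) = \frac{1064}{9}$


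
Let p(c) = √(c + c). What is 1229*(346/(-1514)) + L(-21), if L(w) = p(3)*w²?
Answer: -212617/757 + 441*√6 ≈ 799.36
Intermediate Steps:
p(c) = √2*√c (p(c) = √(2*c) = √2*√c)
L(w) = √6*w² (L(w) = (√2*√3)*w² = √6*w²)
1229*(346/(-1514)) + L(-21) = 1229*(346/(-1514)) + √6*(-21)² = 1229*(346*(-1/1514)) + √6*441 = 1229*(-173/757) + 441*√6 = -212617/757 + 441*√6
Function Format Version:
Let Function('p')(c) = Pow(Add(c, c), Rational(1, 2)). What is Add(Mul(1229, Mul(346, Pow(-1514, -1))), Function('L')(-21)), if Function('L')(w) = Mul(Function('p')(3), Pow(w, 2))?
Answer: Add(Rational(-212617, 757), Mul(441, Pow(6, Rational(1, 2)))) ≈ 799.36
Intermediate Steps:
Function('p')(c) = Mul(Pow(2, Rational(1, 2)), Pow(c, Rational(1, 2))) (Function('p')(c) = Pow(Mul(2, c), Rational(1, 2)) = Mul(Pow(2, Rational(1, 2)), Pow(c, Rational(1, 2))))
Function('L')(w) = Mul(Pow(6, Rational(1, 2)), Pow(w, 2)) (Function('L')(w) = Mul(Mul(Pow(2, Rational(1, 2)), Pow(3, Rational(1, 2))), Pow(w, 2)) = Mul(Pow(6, Rational(1, 2)), Pow(w, 2)))
Add(Mul(1229, Mul(346, Pow(-1514, -1))), Function('L')(-21)) = Add(Mul(1229, Mul(346, Pow(-1514, -1))), Mul(Pow(6, Rational(1, 2)), Pow(-21, 2))) = Add(Mul(1229, Mul(346, Rational(-1, 1514))), Mul(Pow(6, Rational(1, 2)), 441)) = Add(Mul(1229, Rational(-173, 757)), Mul(441, Pow(6, Rational(1, 2)))) = Add(Rational(-212617, 757), Mul(441, Pow(6, Rational(1, 2))))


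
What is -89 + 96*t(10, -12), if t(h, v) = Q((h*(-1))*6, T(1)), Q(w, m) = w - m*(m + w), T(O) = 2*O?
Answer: 5287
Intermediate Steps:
Q(w, m) = w - m*(m + w)
t(h, v) = -4 + 6*h (t(h, v) = (h*(-1))*6 - (2*1)² - 2*1*(h*(-1))*6 = -h*6 - 1*2² - 1*2*-h*6 = -6*h - 1*4 - 1*2*(-6*h) = -6*h - 4 + 12*h = -4 + 6*h)
-89 + 96*t(10, -12) = -89 + 96*(-4 + 6*10) = -89 + 96*(-4 + 60) = -89 + 96*56 = -89 + 5376 = 5287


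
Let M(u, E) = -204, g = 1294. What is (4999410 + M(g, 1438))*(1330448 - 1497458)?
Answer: -834917394060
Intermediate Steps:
(4999410 + M(g, 1438))*(1330448 - 1497458) = (4999410 - 204)*(1330448 - 1497458) = 4999206*(-167010) = -834917394060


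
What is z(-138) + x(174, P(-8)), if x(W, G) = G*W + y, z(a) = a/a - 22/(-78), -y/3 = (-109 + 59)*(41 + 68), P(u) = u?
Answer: 583412/39 ≈ 14959.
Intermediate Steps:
y = 16350 (y = -3*(-109 + 59)*(41 + 68) = -(-150)*109 = -3*(-5450) = 16350)
z(a) = 50/39 (z(a) = 1 - 22*(-1/78) = 1 + 11/39 = 50/39)
x(W, G) = 16350 + G*W (x(W, G) = G*W + 16350 = 16350 + G*W)
z(-138) + x(174, P(-8)) = 50/39 + (16350 - 8*174) = 50/39 + (16350 - 1392) = 50/39 + 14958 = 583412/39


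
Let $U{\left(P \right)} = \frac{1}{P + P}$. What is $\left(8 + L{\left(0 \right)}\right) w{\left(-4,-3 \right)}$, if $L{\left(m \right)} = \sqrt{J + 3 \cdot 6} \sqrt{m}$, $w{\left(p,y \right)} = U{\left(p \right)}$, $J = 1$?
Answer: $-1$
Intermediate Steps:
$U{\left(P \right)} = \frac{1}{2 P}$
$w{\left(p,y \right)} = \frac{1}{2 p}$
$L{\left(m \right)} = \sqrt{19} \sqrt{m}$ ($L{\left(m \right)} = \sqrt{1 + 3 \cdot 6} \sqrt{m} = \sqrt{1 + 18} \sqrt{m} = \sqrt{19} \sqrt{m}$)
$\left(8 + L{\left(0 \right)}\right) w{\left(-4,-3 \right)} = \left(8 + \sqrt{19} \sqrt{0}\right) \frac{1}{2 \left(-4\right)} = \left(8 + \sqrt{19} \cdot 0\right) \frac{1}{2} \left(- \frac{1}{4}\right) = \left(8 + 0\right) \left(- \frac{1}{8}\right) = 8 \left(- \frac{1}{8}\right) = -1$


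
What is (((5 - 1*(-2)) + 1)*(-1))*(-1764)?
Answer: 14112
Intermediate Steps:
(((5 - 1*(-2)) + 1)*(-1))*(-1764) = (((5 + 2) + 1)*(-1))*(-1764) = ((7 + 1)*(-1))*(-1764) = (8*(-1))*(-1764) = -8*(-1764) = 14112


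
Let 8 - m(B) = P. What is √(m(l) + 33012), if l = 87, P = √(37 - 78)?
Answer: √(33020 - I*√41) ≈ 181.71 - 0.018*I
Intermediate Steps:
P = I*√41 (P = √(-41) = I*√41 ≈ 6.4031*I)
m(B) = 8 - I*√41
√(m(l) + 33012) = √((8 - I*√41) + 33012) = √(33020 - I*√41)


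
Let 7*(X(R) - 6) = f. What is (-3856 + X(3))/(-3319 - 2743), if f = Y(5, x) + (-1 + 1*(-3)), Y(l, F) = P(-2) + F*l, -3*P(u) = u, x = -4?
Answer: 5780/9093 ≈ 0.63565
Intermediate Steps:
P(u) = -u/3
Y(l, F) = ⅔ + F*l (Y(l, F) = -⅓*(-2) + F*l = ⅔ + F*l)
f = -70/3 (f = (⅔ - 4*5) + (-1 + 1*(-3)) = (⅔ - 20) + (-1 - 3) = -58/3 - 4 = -70/3 ≈ -23.333)
X(R) = 8/3 (X(R) = 6 + (⅐)*(-70/3) = 6 - 10/3 = 8/3)
(-3856 + X(3))/(-3319 - 2743) = (-3856 + 8/3)/(-3319 - 2743) = -11560/3/(-6062) = -11560/3*(-1/6062) = 5780/9093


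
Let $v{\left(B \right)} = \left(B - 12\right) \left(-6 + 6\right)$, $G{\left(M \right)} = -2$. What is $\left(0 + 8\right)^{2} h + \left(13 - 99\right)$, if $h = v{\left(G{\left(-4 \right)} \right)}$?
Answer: $-86$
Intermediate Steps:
$v{\left(B \right)} = 0$ ($v{\left(B \right)} = \left(-12 + B\right) 0 = 0$)
$h = 0$
$\left(0 + 8\right)^{2} h + \left(13 - 99\right) = \left(0 + 8\right)^{2} \cdot 0 + \left(13 - 99\right) = 8^{2} \cdot 0 + \left(13 - 99\right) = 64 \cdot 0 - 86 = 0 - 86 = -86$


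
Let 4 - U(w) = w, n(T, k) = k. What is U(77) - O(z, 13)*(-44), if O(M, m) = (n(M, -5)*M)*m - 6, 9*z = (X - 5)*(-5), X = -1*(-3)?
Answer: -31633/9 ≈ -3514.8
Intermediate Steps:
X = 3
z = 10/9 (z = ((3 - 5)*(-5))/9 = (-2*(-5))/9 = (⅑)*10 = 10/9 ≈ 1.1111)
O(M, m) = -6 - 5*M*m (O(M, m) = (-5*M)*m - 6 = -5*M*m - 6 = -6 - 5*M*m)
U(w) = 4 - w
U(77) - O(z, 13)*(-44) = (4 - 1*77) - (-6 - 5*10/9*13)*(-44) = (4 - 77) - (-6 - 650/9)*(-44) = -73 - (-704)*(-44)/9 = -73 - 1*30976/9 = -73 - 30976/9 = -31633/9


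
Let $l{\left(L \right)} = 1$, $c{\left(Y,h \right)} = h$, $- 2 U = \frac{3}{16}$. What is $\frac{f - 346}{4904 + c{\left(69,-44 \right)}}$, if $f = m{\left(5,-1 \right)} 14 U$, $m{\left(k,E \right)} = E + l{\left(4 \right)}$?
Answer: $- \frac{173}{2430} \approx -0.071193$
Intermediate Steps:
$U = - \frac{3}{32}$ ($U = - \frac{3 \cdot \frac{1}{16}}{2} = \left(- \frac{1}{2}\right) \frac{3}{16} = - \frac{3}{32} \approx -0.09375$)
$m{\left(k,E \right)} = 1 + E$ ($m{\left(k,E \right)} = E + 1 = 1 + E$)
$f = 0$ ($f = \left(1 - 1\right) 14 \left(- \frac{3}{32}\right) = 0 \cdot 14 \left(- \frac{3}{32}\right) = 0 \left(- \frac{3}{32}\right) = 0$)
$\frac{f - 346}{4904 + c{\left(69,-44 \right)}} = \frac{0 - 346}{4904 - 44} = - \frac{346}{4860} = \left(-346\right) \frac{1}{4860} = - \frac{173}{2430}$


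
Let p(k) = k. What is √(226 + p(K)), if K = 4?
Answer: √230 ≈ 15.166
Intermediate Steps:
√(226 + p(K)) = √(226 + 4) = √230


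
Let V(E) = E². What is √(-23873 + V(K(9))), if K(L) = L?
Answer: 4*I*√1487 ≈ 154.25*I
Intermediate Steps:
√(-23873 + V(K(9))) = √(-23873 + 9²) = √(-23873 + 81) = √(-23792) = 4*I*√1487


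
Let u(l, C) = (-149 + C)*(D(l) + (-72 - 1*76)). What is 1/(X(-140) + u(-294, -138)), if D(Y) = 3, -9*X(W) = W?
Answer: 9/374675 ≈ 2.4021e-5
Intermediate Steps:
X(W) = -W/9
u(l, C) = 21605 - 145*C (u(l, C) = (-149 + C)*(3 + (-72 - 1*76)) = (-149 + C)*(3 + (-72 - 76)) = (-149 + C)*(3 - 148) = (-149 + C)*(-145) = 21605 - 145*C)
1/(X(-140) + u(-294, -138)) = 1/(-1/9*(-140) + (21605 - 145*(-138))) = 1/(140/9 + (21605 + 20010)) = 1/(140/9 + 41615) = 1/(374675/9) = 9/374675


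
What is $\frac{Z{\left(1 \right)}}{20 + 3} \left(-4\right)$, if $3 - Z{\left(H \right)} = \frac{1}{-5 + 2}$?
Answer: $- \frac{40}{69} \approx -0.57971$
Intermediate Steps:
$Z{\left(H \right)} = \frac{10}{3}$ ($Z{\left(H \right)} = 3 - \frac{1}{-5 + 2} = 3 - \frac{1}{-3} = 3 - - \frac{1}{3} = 3 + \frac{1}{3} = \frac{10}{3}$)
$\frac{Z{\left(1 \right)}}{20 + 3} \left(-4\right) = \frac{1}{20 + 3} \cdot \frac{10}{3} \left(-4\right) = \frac{1}{23} \cdot \frac{10}{3} \left(-4\right) = \frac{10}{69} \left(-4\right) = - \frac{40}{69}$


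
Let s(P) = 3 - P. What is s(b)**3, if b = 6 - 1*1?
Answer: -8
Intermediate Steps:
b = 5 (b = 6 - 1 = 5)
s(b)**3 = (3 - 1*5)**3 = (3 - 5)**3 = (-2)**3 = -8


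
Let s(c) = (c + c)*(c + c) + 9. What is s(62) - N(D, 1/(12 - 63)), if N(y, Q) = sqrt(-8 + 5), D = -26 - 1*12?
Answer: 15385 - I*sqrt(3) ≈ 15385.0 - 1.732*I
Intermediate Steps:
D = -38 (D = -26 - 12 = -38)
s(c) = 9 + 4*c**2 (s(c) = (2*c)*(2*c) + 9 = 4*c**2 + 9 = 9 + 4*c**2)
N(y, Q) = I*sqrt(3) (N(y, Q) = sqrt(-3) = I*sqrt(3))
s(62) - N(D, 1/(12 - 63)) = (9 + 4*62**2) - I*sqrt(3) = (9 + 4*3844) - I*sqrt(3) = (9 + 15376) - I*sqrt(3) = 15385 - I*sqrt(3)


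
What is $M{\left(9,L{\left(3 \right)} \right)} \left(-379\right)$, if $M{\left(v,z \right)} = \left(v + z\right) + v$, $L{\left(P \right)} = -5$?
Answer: $-4927$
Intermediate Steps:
$M{\left(v,z \right)} = z + 2 v$
$M{\left(9,L{\left(3 \right)} \right)} \left(-379\right) = \left(-5 + 2 \cdot 9\right) \left(-379\right) = \left(-5 + 18\right) \left(-379\right) = 13 \left(-379\right) = -4927$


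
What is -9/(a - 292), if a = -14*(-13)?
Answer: 9/110 ≈ 0.081818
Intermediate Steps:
a = 182
-9/(a - 292) = -9/(182 - 292) = -9/(-110) = -1/110*(-9) = 9/110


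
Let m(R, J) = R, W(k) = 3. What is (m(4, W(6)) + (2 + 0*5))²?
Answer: 36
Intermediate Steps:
(m(4, W(6)) + (2 + 0*5))² = (4 + (2 + 0*5))² = (4 + (2 + 0))² = (4 + 2)² = 6² = 36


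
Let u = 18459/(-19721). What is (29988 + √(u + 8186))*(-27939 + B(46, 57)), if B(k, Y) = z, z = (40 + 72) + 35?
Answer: -833426496 - 27792*√3183317416487/19721 ≈ -8.3594e+8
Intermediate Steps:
u = -18459/19721 (u = 18459*(-1/19721) = -18459/19721 ≈ -0.93601)
z = 147 (z = 112 + 35 = 147)
B(k, Y) = 147
(29988 + √(u + 8186))*(-27939 + B(46, 57)) = (29988 + √(-18459/19721 + 8186))*(-27939 + 147) = (29988 + √(161417647/19721))*(-27792) = (29988 + √3183317416487/19721)*(-27792) = -833426496 - 27792*√3183317416487/19721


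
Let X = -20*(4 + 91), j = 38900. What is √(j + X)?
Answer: 10*√370 ≈ 192.35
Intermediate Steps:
X = -1900 (X = -20*95 = -1900)
√(j + X) = √(38900 - 1900) = √37000 = 10*√370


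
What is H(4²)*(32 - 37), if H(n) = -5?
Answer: 25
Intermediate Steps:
H(4²)*(32 - 37) = -5*(32 - 37) = -5*(-5) = 25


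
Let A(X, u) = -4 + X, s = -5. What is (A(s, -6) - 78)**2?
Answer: 7569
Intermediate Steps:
(A(s, -6) - 78)**2 = ((-4 - 5) - 78)**2 = (-9 - 78)**2 = (-87)**2 = 7569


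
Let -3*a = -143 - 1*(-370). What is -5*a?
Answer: 1135/3 ≈ 378.33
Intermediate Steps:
a = -227/3 (a = -(-143 - 1*(-370))/3 = -(-143 + 370)/3 = -⅓*227 = -227/3 ≈ -75.667)
-5*a = -5*(-227/3) = 1135/3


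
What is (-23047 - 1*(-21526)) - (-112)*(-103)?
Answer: -13057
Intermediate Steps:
(-23047 - 1*(-21526)) - (-112)*(-103) = (-23047 + 21526) - 1*11536 = -1521 - 11536 = -13057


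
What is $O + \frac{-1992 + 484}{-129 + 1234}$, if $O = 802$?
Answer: $\frac{68054}{85} \approx 800.63$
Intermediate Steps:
$O + \frac{-1992 + 484}{-129 + 1234} = 802 + \frac{-1992 + 484}{-129 + 1234} = 802 - \frac{1508}{1105} = 802 - \frac{116}{85} = \frac{68054}{85}$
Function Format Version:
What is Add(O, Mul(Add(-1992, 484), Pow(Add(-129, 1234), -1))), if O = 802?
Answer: Rational(68054, 85) ≈ 800.63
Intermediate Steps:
Add(O, Mul(Add(-1992, 484), Pow(Add(-129, 1234), -1))) = Add(802, Mul(Add(-1992, 484), Pow(Add(-129, 1234), -1))) = Add(802, Mul(-1508, Pow(1105, -1))) = Add(802, Mul(-1508, Rational(1, 1105))) = Add(802, Rational(-116, 85)) = Rational(68054, 85)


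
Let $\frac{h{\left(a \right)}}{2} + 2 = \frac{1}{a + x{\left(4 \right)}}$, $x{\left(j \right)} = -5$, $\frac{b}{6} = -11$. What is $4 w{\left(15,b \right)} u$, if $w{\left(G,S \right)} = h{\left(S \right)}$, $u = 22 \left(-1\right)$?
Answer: $\frac{25168}{71} \approx 354.48$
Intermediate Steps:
$u = -22$
$b = -66$ ($b = 6 \left(-11\right) = -66$)
$h{\left(a \right)} = -4 + \frac{2}{-5 + a}$ ($h{\left(a \right)} = -4 + \frac{2}{a - 5} = -4 + \frac{2}{-5 + a}$)
$w{\left(G,S \right)} = \frac{2 \left(11 - 2 S\right)}{-5 + S}$
$4 w{\left(15,b \right)} u = 4 \frac{2 \left(11 - -132\right)}{-5 - 66} \left(-22\right) = 4 \frac{2 \left(11 + 132\right)}{-71} \left(-22\right) = 4 \cdot 2 \left(- \frac{1}{71}\right) 143 \left(-22\right) = 4 \left(- \frac{286}{71}\right) \left(-22\right) = \left(- \frac{1144}{71}\right) \left(-22\right) = \frac{25168}{71}$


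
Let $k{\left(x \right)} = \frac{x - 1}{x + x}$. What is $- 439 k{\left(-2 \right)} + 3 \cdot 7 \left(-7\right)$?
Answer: $- \frac{1905}{4} \approx -476.25$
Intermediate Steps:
$k{\left(x \right)} = \frac{-1 + x}{2 x}$
$- 439 k{\left(-2 \right)} + 3 \cdot 7 \left(-7\right) = - 439 \frac{-1 - 2}{2 \left(-2\right)} + 3 \cdot 7 \left(-7\right) = - 439 \cdot \frac{1}{2} \left(- \frac{1}{2}\right) \left(-3\right) + 21 \left(-7\right) = \left(-439\right) \frac{3}{4} - 147 = - \frac{1317}{4} - 147 = - \frac{1905}{4}$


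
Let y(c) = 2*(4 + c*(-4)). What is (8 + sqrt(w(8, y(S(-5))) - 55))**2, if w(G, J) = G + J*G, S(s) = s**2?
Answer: (8 + I*sqrt(1583))**2 ≈ -1519.0 + 636.59*I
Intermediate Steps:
y(c) = 8 - 8*c (y(c) = 2*(4 - 4*c) = 8 - 8*c)
w(G, J) = G + G*J
(8 + sqrt(w(8, y(S(-5))) - 55))**2 = (8 + sqrt(8*(1 + (8 - 8*(-5)**2)) - 55))**2 = (8 + sqrt(8*(1 + (8 - 8*25)) - 55))**2 = (8 + sqrt(8*(1 + (8 - 200)) - 55))**2 = (8 + sqrt(8*(1 - 192) - 55))**2 = (8 + sqrt(8*(-191) - 55))**2 = (8 + sqrt(-1528 - 55))**2 = (8 + sqrt(-1583))**2 = (8 + I*sqrt(1583))**2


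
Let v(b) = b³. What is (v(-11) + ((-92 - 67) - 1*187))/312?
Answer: -43/8 ≈ -5.3750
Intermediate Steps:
(v(-11) + ((-92 - 67) - 1*187))/312 = ((-11)³ + ((-92 - 67) - 1*187))/312 = (-1331 + (-159 - 187))/312 = (-1331 - 346)/312 = (1/312)*(-1677) = -43/8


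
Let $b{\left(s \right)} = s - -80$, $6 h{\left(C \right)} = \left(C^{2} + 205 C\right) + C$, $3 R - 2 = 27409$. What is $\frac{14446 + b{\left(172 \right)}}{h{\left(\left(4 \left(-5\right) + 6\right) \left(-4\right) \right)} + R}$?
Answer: $\frac{44094}{34747} \approx 1.269$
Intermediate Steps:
$R = 9137$ ($R = \frac{2}{3} + \frac{1}{3} \cdot 27409 = \frac{2}{3} + \frac{27409}{3} = 9137$)
$h{\left(C \right)} = \frac{C^{2}}{6} + \frac{103 C}{3}$ ($h{\left(C \right)} = \frac{\left(C^{2} + 205 C\right) + C}{6} = \frac{C^{2} + 206 C}{6} = \frac{C^{2}}{6} + \frac{103 C}{3}$)
$b{\left(s \right)} = 80 + s$ ($b{\left(s \right)} = s + 80 = 80 + s$)
$\frac{14446 + b{\left(172 \right)}}{h{\left(\left(4 \left(-5\right) + 6\right) \left(-4\right) \right)} + R} = \frac{14446 + \left(80 + 172\right)}{\frac{\left(4 \left(-5\right) + 6\right) \left(-4\right) \left(206 + \left(4 \left(-5\right) + 6\right) \left(-4\right)\right)}{6} + 9137} = \frac{14446 + 252}{\frac{\left(-20 + 6\right) \left(-4\right) \left(206 + \left(-20 + 6\right) \left(-4\right)\right)}{6} + 9137} = \frac{14698}{\frac{\left(-14\right) \left(-4\right) \left(206 - -56\right)}{6} + 9137} = \frac{14698}{\frac{1}{6} \cdot 56 \left(206 + 56\right) + 9137} = \frac{14698}{\frac{1}{6} \cdot 56 \cdot 262 + 9137} = \frac{14698}{\frac{7336}{3} + 9137} = \frac{14698}{\frac{34747}{3}} = 14698 \cdot \frac{3}{34747} = \frac{44094}{34747}$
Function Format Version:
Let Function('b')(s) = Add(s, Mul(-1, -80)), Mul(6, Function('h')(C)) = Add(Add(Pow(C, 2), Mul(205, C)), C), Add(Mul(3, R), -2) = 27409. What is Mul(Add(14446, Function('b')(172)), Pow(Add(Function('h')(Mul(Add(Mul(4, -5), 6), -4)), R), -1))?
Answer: Rational(44094, 34747) ≈ 1.2690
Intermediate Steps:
R = 9137 (R = Add(Rational(2, 3), Mul(Rational(1, 3), 27409)) = Add(Rational(2, 3), Rational(27409, 3)) = 9137)
Function('h')(C) = Add(Mul(Rational(1, 6), Pow(C, 2)), Mul(Rational(103, 3), C)) (Function('h')(C) = Mul(Rational(1, 6), Add(Add(Pow(C, 2), Mul(205, C)), C)) = Mul(Rational(1, 6), Add(Pow(C, 2), Mul(206, C))) = Add(Mul(Rational(1, 6), Pow(C, 2)), Mul(Rational(103, 3), C)))
Function('b')(s) = Add(80, s) (Function('b')(s) = Add(s, 80) = Add(80, s))
Mul(Add(14446, Function('b')(172)), Pow(Add(Function('h')(Mul(Add(Mul(4, -5), 6), -4)), R), -1)) = Mul(Add(14446, Add(80, 172)), Pow(Add(Mul(Rational(1, 6), Mul(Add(Mul(4, -5), 6), -4), Add(206, Mul(Add(Mul(4, -5), 6), -4))), 9137), -1)) = Mul(Add(14446, 252), Pow(Add(Mul(Rational(1, 6), Mul(Add(-20, 6), -4), Add(206, Mul(Add(-20, 6), -4))), 9137), -1)) = Mul(14698, Pow(Add(Mul(Rational(1, 6), Mul(-14, -4), Add(206, Mul(-14, -4))), 9137), -1)) = Mul(14698, Pow(Add(Mul(Rational(1, 6), 56, Add(206, 56)), 9137), -1)) = Mul(14698, Pow(Add(Mul(Rational(1, 6), 56, 262), 9137), -1)) = Mul(14698, Pow(Add(Rational(7336, 3), 9137), -1)) = Mul(14698, Pow(Rational(34747, 3), -1)) = Mul(14698, Rational(3, 34747)) = Rational(44094, 34747)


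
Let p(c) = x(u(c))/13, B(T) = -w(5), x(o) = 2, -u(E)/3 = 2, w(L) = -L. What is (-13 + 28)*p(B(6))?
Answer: 30/13 ≈ 2.3077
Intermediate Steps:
u(E) = -6 (u(E) = -3*2 = -6)
B(T) = 5 (B(T) = -(-1)*5 = -1*(-5) = 5)
p(c) = 2/13
(-13 + 28)*p(B(6)) = (-13 + 28)*(2/13) = 15*(2/13) = 30/13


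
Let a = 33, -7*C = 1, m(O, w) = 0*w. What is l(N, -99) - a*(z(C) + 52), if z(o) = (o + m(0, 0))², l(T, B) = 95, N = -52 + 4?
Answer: -79462/49 ≈ -1621.7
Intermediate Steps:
m(O, w) = 0
C = -⅐ (C = -⅐*1 = -⅐ ≈ -0.14286)
N = -48
z(o) = o² (z(o) = (o + 0)² = o²)
l(N, -99) - a*(z(C) + 52) = 95 - 33*((-⅐)² + 52) = 95 - 33*(1/49 + 52) = 95 - 33*2549/49 = 95 - 1*84117/49 = 95 - 84117/49 = -79462/49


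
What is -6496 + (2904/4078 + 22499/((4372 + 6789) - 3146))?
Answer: -106103918919/16342585 ≈ -6492.5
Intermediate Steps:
-6496 + (2904/4078 + 22499/((4372 + 6789) - 3146)) = -6496 + (2904*(1/4078) + 22499/(11161 - 3146)) = -6496 + (1452/2039 + 22499/8015) = -6496 + 57513241/16342585 = -106103918919/16342585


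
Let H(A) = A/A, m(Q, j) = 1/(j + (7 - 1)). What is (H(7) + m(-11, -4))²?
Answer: 9/4 ≈ 2.2500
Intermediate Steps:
m(Q, j) = 1/(6 + j) (m(Q, j) = 1/(j + 6) = 1/(6 + j))
H(A) = 1
(H(7) + m(-11, -4))² = (1 + 1/(6 - 4))² = (1 + 1/2)² = (1 + ½)² = (3/2)² = 9/4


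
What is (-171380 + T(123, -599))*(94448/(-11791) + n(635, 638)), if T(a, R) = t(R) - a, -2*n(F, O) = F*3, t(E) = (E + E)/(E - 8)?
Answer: 2357968615893373/14314274 ≈ 1.6473e+8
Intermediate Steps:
t(E) = 2*E/(-8 + E) (t(E) = (2*E)/(-8 + E) = 2*E/(-8 + E))
n(F, O) = -3*F/2 (n(F, O) = -F*3/2 = -3*F/2)
T(a, R) = -a + 2*R/(-8 + R) (T(a, R) = 2*R/(-8 + R) - a = -a + 2*R/(-8 + R))
(-171380 + T(123, -599))*(94448/(-11791) + n(635, 638)) = (-171380 + (2*(-599) - 1*123*(-8 - 599))/(-8 - 599))*(94448/(-11791) - 3/2*635) = (-171380 + (-1198 - 1*123*(-607))/(-607))*(94448*(-1/11791) - 1905/2) = (-171380 - (-1198 + 74661)/607)*(-94448/11791 - 1905/2) = (-171380 - 1/607*73463)*(-22650751/23582) = (-171380 - 73463/607)*(-22650751/23582) = -104101123/607*(-22650751/23582) = 2357968615893373/14314274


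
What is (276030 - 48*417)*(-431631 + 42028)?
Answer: -99743822442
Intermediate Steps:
(276030 - 48*417)*(-431631 + 42028) = (276030 - 20016)*(-389603) = 256014*(-389603) = -99743822442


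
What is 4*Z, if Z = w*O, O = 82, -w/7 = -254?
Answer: 583184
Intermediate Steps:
w = 1778 (w = -7*(-254) = 1778)
Z = 145796 (Z = 1778*82 = 145796)
4*Z = 4*145796 = 583184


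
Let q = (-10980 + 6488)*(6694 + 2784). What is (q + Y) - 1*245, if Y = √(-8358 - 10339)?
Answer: -42575421 + I*√18697 ≈ -4.2575e+7 + 136.74*I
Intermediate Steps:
Y = I*√18697 (Y = √(-18697) = I*√18697 ≈ 136.74*I)
q = -42575176 (q = -4492*9478 = -42575176)
(q + Y) - 1*245 = (-42575176 + I*√18697) - 1*245 = (-42575176 + I*√18697) - 245 = -42575421 + I*√18697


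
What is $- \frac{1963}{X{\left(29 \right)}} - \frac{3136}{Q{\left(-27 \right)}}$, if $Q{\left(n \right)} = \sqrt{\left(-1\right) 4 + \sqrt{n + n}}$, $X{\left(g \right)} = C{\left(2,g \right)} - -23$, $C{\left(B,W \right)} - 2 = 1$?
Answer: $- \frac{151}{2} - \frac{3136}{\sqrt{-4 + 3 i \sqrt{6}}} \approx -629.34 + 932.05 i$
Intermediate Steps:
$C{\left(B,W \right)} = 3$ ($C{\left(B,W \right)} = 2 + 1 = 3$)
$X{\left(g \right)} = 26$ ($X{\left(g \right)} = 3 - -23 = 3 + 23 = 26$)
$Q{\left(n \right)} = \sqrt{-4 + \sqrt{2} \sqrt{n}}$ ($Q{\left(n \right)} = \sqrt{-4 + \sqrt{2 n}} = \sqrt{-4 + \sqrt{2} \sqrt{n}}$)
$- \frac{1963}{X{\left(29 \right)}} - \frac{3136}{Q{\left(-27 \right)}} = - \frac{1963}{26} - \frac{3136}{\sqrt{-4 + \sqrt{2} \sqrt{-27}}} = \left(-1963\right) \frac{1}{26} - \frac{3136}{\sqrt{-4 + \sqrt{2} \cdot 3 i \sqrt{3}}} = - \frac{151}{2} - \frac{3136}{\sqrt{-4 + 3 i \sqrt{6}}}$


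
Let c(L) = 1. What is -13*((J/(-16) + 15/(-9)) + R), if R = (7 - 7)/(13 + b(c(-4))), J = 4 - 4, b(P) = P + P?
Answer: 65/3 ≈ 21.667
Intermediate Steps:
b(P) = 2*P
J = 0
R = 0 (R = (7 - 7)/(13 + 2*1) = 0/(13 + 2) = 0/15 = 0*(1/15) = 0)
-13*((J/(-16) + 15/(-9)) + R) = -13*((0/(-16) + 15/(-9)) + 0) = -13*((0*(-1/16) + 15*(-⅑)) + 0) = -13*((0 - 5/3) + 0) = -13*(-5/3 + 0) = -13*(-5/3) = 65/3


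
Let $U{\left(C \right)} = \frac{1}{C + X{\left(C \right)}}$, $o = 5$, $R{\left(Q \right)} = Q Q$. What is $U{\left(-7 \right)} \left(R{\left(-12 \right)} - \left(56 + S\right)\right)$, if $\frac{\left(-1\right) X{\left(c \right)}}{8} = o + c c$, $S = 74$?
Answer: $- \frac{14}{439} \approx -0.031891$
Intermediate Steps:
$R{\left(Q \right)} = Q^{2}$
$X{\left(c \right)} = -40 - 8 c^{2}$ ($X{\left(c \right)} = - 8 \left(5 + c c\right) = - 8 \left(5 + c^{2}\right) = -40 - 8 c^{2}$)
$U{\left(C \right)} = \frac{1}{-40 + C - 8 C^{2}}$ ($U{\left(C \right)} = \frac{1}{C - \left(40 + 8 C^{2}\right)} = \frac{1}{-40 + C - 8 C^{2}}$)
$U{\left(-7 \right)} \left(R{\left(-12 \right)} - \left(56 + S\right)\right) = - \frac{1}{40 - -7 + 8 \left(-7\right)^{2}} \left(\left(-12\right)^{2} - 130\right) = - \frac{1}{40 + 7 + 8 \cdot 49} \left(144 - 130\right) = - \frac{1}{40 + 7 + 392} \left(144 - 130\right) = - \frac{1}{439} \cdot 14 = \left(-1\right) \frac{1}{439} \cdot 14 = \left(- \frac{1}{439}\right) 14 = - \frac{14}{439}$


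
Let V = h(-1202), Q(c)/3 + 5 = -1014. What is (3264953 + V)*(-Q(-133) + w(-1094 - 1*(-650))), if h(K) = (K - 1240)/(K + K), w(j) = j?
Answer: 10254652461651/1202 ≈ 8.5313e+9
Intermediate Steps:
Q(c) = -3057 (Q(c) = -15 + 3*(-1014) = -15 - 3042 = -3057)
h(K) = (-1240 + K)/(2*K) (h(K) = (-1240 + K)/((2*K)) = (-1240 + K)*(1/(2*K)) = (-1240 + K)/(2*K))
V = 1221/1202 (V = (½)*(-1240 - 1202)/(-1202) = (½)*(-1/1202)*(-2442) = 1221/1202 ≈ 1.0158)
(3264953 + V)*(-Q(-133) + w(-1094 - 1*(-650))) = (3264953 + 1221/1202)*(-1*(-3057) + (-1094 - 1*(-650))) = 3924474727*(3057 + (-1094 + 650))/1202 = 3924474727*(3057 - 444)/1202 = (3924474727/1202)*2613 = 10254652461651/1202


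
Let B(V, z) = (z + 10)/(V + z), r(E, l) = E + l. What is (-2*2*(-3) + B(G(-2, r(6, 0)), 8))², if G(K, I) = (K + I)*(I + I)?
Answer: 119025/784 ≈ 151.82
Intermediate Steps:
G(K, I) = 2*I*(I + K) (G(K, I) = (I + K)*(2*I) = 2*I*(I + K))
B(V, z) = (10 + z)/(V + z)
(-2*2*(-3) + B(G(-2, r(6, 0)), 8))² = (-2*2*(-3) + (10 + 8)/(2*(6 + 0)*((6 + 0) - 2) + 8))² = (-4*(-3) + 18/(2*6*(6 - 2) + 8))² = (12 + 18/(2*6*4 + 8))² = (12 + 18/(48 + 8))² = (12 + 18/56)² = (12 + (1/56)*18)² = (12 + 9/28)² = (345/28)² = 119025/784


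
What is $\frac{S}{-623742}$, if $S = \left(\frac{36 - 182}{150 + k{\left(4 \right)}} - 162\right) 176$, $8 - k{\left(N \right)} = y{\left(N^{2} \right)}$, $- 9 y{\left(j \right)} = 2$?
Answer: $\frac{425337}{9252173} \approx 0.045972$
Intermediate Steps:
$y{\left(j \right)} = - \frac{2}{9}$ ($y{\left(j \right)} = \left(- \frac{1}{9}\right) 2 = - \frac{2}{9}$)
$k{\left(N \right)} = \frac{74}{9}$ ($k{\left(N \right)} = 8 - - \frac{2}{9} = 8 + \frac{2}{9} = \frac{74}{9}$)
$S = - \frac{2552022}{89}$ ($S = \left(\frac{36 - 182}{150 + \frac{74}{9}} - 162\right) 176 = \left(- \frac{146}{\frac{1424}{9}} - 162\right) 176 = \left(\left(-146\right) \frac{9}{1424} - 162\right) 176 = \left(- \frac{657}{712} - 162\right) 176 = \left(- \frac{116001}{712}\right) 176 = - \frac{2552022}{89} \approx -28674.0$)
$\frac{S}{-623742} = - \frac{2552022}{89 \left(-623742\right)} = \left(- \frac{2552022}{89}\right) \left(- \frac{1}{623742}\right) = \frac{425337}{9252173}$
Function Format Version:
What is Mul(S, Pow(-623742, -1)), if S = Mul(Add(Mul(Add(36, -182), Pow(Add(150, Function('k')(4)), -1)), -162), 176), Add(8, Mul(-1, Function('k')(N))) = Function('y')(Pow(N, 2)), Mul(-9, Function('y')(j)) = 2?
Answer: Rational(425337, 9252173) ≈ 0.045972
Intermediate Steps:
Function('y')(j) = Rational(-2, 9) (Function('y')(j) = Mul(Rational(-1, 9), 2) = Rational(-2, 9))
Function('k')(N) = Rational(74, 9) (Function('k')(N) = Add(8, Mul(-1, Rational(-2, 9))) = Add(8, Rational(2, 9)) = Rational(74, 9))
S = Rational(-2552022, 89) (S = Mul(Add(Mul(Add(36, -182), Pow(Add(150, Rational(74, 9)), -1)), -162), 176) = Mul(Add(Mul(-146, Pow(Rational(1424, 9), -1)), -162), 176) = Mul(Add(Mul(-146, Rational(9, 1424)), -162), 176) = Mul(Add(Rational(-657, 712), -162), 176) = Mul(Rational(-116001, 712), 176) = Rational(-2552022, 89) ≈ -28674.)
Mul(S, Pow(-623742, -1)) = Mul(Rational(-2552022, 89), Pow(-623742, -1)) = Mul(Rational(-2552022, 89), Rational(-1, 623742)) = Rational(425337, 9252173)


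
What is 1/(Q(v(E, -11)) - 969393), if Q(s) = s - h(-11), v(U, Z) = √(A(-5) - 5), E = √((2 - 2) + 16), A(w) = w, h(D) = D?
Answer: -484691/469850730967 - I*√10/939701461934 ≈ -1.0316e-6 - 3.3652e-12*I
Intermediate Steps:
E = 4 (E = √(0 + 16) = √16 = 4)
v(U, Z) = I*√10 (v(U, Z) = √(-5 - 5) = √(-10) = I*√10)
Q(s) = 11 + s (Q(s) = s - 1*(-11) = s + 11 = 11 + s)
1/(Q(v(E, -11)) - 969393) = 1/((11 + I*√10) - 969393) = 1/(-969382 + I*√10)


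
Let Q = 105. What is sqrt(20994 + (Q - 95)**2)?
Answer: sqrt(21094) ≈ 145.24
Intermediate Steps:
sqrt(20994 + (Q - 95)**2) = sqrt(20994 + (105 - 95)**2) = sqrt(20994 + 10**2) = sqrt(20994 + 100) = sqrt(21094)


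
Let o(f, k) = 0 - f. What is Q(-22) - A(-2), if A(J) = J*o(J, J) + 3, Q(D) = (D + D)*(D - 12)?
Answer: 1497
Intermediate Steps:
Q(D) = 2*D*(-12 + D) (Q(D) = (2*D)*(-12 + D) = 2*D*(-12 + D))
o(f, k) = -f
A(J) = 3 - J² (A(J) = J*(-J) + 3 = -J² + 3 = 3 - J²)
Q(-22) - A(-2) = 2*(-22)*(-12 - 22) - (3 - 1*(-2)²) = 2*(-22)*(-34) - (3 - 1*4) = 1496 - (3 - 4) = 1496 - 1*(-1) = 1496 + 1 = 1497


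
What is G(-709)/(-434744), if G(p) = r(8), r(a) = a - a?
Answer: 0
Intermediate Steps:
r(a) = 0
G(p) = 0
G(-709)/(-434744) = 0/(-434744) = 0*(-1/434744) = 0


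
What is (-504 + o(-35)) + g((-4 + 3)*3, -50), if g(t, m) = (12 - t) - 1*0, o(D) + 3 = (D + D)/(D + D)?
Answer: -491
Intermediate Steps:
o(D) = -2 (o(D) = -3 + (D + D)/(D + D) = -3 + (2*D)/((2*D)) = -3 + (2*D)*(1/(2*D)) = -3 + 1 = -2)
g(t, m) = 12 - t (g(t, m) = (12 - t) + 0 = 12 - t)
(-504 + o(-35)) + g((-4 + 3)*3, -50) = (-504 - 2) + (12 - (-4 + 3)*3) = -506 + (12 - (-1)*3) = -506 + (12 - 1*(-3)) = -506 + (12 + 3) = -506 + 15 = -491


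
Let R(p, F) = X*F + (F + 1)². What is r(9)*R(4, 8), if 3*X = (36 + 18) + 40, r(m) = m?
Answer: 2985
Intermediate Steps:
X = 94/3 (X = ((36 + 18) + 40)/3 = (54 + 40)/3 = (⅓)*94 = 94/3 ≈ 31.333)
R(p, F) = (1 + F)² + 94*F/3 (R(p, F) = 94*F/3 + (F + 1)² = 94*F/3 + (1 + F)² = (1 + F)² + 94*F/3)
r(9)*R(4, 8) = 9*(1 + 8² + (100/3)*8) = 9*(1 + 64 + 800/3) = 9*(995/3) = 2985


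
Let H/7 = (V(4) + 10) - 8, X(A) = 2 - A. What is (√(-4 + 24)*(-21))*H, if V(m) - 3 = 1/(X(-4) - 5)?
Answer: -1764*√5 ≈ -3944.4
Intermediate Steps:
V(m) = 4 (V(m) = 3 + 1/((2 - 1*(-4)) - 5) = 3 + 1/((2 + 4) - 5) = 3 + 1/(6 - 5) = 3 + 1/1 = 3 + 1 = 4)
H = 42 (H = 7*((4 + 10) - 8) = 7*(14 - 8) = 7*6 = 42)
(√(-4 + 24)*(-21))*H = (√(-4 + 24)*(-21))*42 = (√20*(-21))*42 = ((2*√5)*(-21))*42 = -42*√5*42 = -1764*√5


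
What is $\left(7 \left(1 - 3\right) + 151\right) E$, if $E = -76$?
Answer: $-10412$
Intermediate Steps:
$\left(7 \left(1 - 3\right) + 151\right) E = \left(7 \left(1 - 3\right) + 151\right) \left(-76\right) = \left(7 \left(-2\right) + 151\right) \left(-76\right) = \left(-14 + 151\right) \left(-76\right) = 137 \left(-76\right) = -10412$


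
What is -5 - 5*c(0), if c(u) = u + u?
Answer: -5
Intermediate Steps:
c(u) = 2*u
-5 - 5*c(0) = -5 - 10*0 = -5 - 5*0 = -5 + 0 = -5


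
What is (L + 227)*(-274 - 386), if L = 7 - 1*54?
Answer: -118800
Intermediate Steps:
L = -47 (L = 7 - 54 = -47)
(L + 227)*(-274 - 386) = (-47 + 227)*(-274 - 386) = 180*(-660) = -118800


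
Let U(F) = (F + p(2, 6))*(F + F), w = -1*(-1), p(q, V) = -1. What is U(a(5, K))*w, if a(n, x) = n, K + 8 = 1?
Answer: 40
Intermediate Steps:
K = -7 (K = -8 + 1 = -7)
w = 1
U(F) = 2*F*(-1 + F) (U(F) = (F - 1)*(F + F) = (-1 + F)*(2*F) = 2*F*(-1 + F))
U(a(5, K))*w = (2*5*(-1 + 5))*1 = (2*5*4)*1 = 40*1 = 40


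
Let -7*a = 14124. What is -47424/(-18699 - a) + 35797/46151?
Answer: 6500211687/1796335373 ≈ 3.6186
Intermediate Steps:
a = -14124/7 (a = -⅐*14124 = -14124/7 ≈ -2017.7)
-47424/(-18699 - a) + 35797/46151 = -47424/(-18699 - 1*(-14124/7)) + 35797/46151 = -47424/(-18699 + 14124/7) + 35797*(1/46151) = -47424/(-116769/7) + 35797/46151 = -47424*(-7/116769) + 35797/46151 = 110656/38923 + 35797/46151 = 6500211687/1796335373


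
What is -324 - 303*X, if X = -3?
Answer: 585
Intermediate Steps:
-324 - 303*X = -324 - 303*(-3) = -324 + 909 = 585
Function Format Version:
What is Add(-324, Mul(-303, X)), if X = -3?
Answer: 585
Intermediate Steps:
Add(-324, Mul(-303, X)) = Add(-324, Mul(-303, -3)) = Add(-324, 909) = 585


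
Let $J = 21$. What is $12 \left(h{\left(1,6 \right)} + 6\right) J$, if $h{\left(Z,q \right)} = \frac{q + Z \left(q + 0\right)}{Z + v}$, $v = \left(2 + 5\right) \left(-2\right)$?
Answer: $\frac{16632}{13} \approx 1279.4$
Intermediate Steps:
$v = -14$ ($v = 7 \left(-2\right) = -14$)
$h{\left(Z,q \right)} = \frac{q + Z q}{-14 + Z}$ ($h{\left(Z,q \right)} = \frac{q + Z \left(q + 0\right)}{Z - 14} = \frac{q + Z q}{-14 + Z}$)
$12 \left(h{\left(1,6 \right)} + 6\right) J = 12 \left(\frac{6 \left(1 + 1\right)}{-14 + 1} + 6\right) 21 = 12 \left(6 \frac{1}{-13} \cdot 2 + 6\right) 21 = 12 \left(6 \left(- \frac{1}{13}\right) 2 + 6\right) 21 = 12 \left(- \frac{12}{13} + 6\right) 21 = 12 \cdot \frac{66}{13} \cdot 21 = \frac{792}{13} \cdot 21 = \frac{16632}{13}$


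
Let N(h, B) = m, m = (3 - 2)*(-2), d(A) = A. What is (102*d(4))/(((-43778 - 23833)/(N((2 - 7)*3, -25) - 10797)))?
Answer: 1468664/22537 ≈ 65.167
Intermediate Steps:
m = -2 (m = 1*(-2) = -2)
N(h, B) = -2
(102*d(4))/(((-43778 - 23833)/(N((2 - 7)*3, -25) - 10797))) = (102*4)/(((-43778 - 23833)/(-2 - 10797))) = 408/((-67611/(-10799))) = 408/((-67611*(-1/10799))) = 408/(67611/10799) = 408*(10799/67611) = 1468664/22537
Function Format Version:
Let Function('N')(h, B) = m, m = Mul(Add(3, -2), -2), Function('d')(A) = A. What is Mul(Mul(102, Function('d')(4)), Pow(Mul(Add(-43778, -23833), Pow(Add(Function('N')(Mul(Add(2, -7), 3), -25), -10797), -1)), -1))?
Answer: Rational(1468664, 22537) ≈ 65.167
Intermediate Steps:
m = -2 (m = Mul(1, -2) = -2)
Function('N')(h, B) = -2
Mul(Mul(102, Function('d')(4)), Pow(Mul(Add(-43778, -23833), Pow(Add(Function('N')(Mul(Add(2, -7), 3), -25), -10797), -1)), -1)) = Mul(Mul(102, 4), Pow(Mul(Add(-43778, -23833), Pow(Add(-2, -10797), -1)), -1)) = Mul(408, Pow(Mul(-67611, Pow(-10799, -1)), -1)) = Mul(408, Pow(Mul(-67611, Rational(-1, 10799)), -1)) = Mul(408, Pow(Rational(67611, 10799), -1)) = Mul(408, Rational(10799, 67611)) = Rational(1468664, 22537)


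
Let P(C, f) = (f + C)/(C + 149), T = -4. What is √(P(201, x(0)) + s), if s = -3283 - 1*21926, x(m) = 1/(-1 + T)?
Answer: 13*I*√4568095/175 ≈ 158.77*I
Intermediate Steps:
x(m) = -⅕ (x(m) = 1/(-1 - 4) = 1/(-5) = -⅕)
P(C, f) = (C + f)/(149 + C)
s = -25209 (s = -3283 - 21926 = -25209)
√(P(201, x(0)) + s) = √((201 - ⅕)/(149 + 201) - 25209) = √((1004/5)/350 - 25209) = √((1/350)*(1004/5) - 25209) = √(502/875 - 25209) = √(-22057373/875) = 13*I*√4568095/175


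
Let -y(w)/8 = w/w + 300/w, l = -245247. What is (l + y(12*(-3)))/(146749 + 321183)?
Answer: -5615/10716 ≈ -0.52398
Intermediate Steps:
y(w) = -8 - 2400/w (y(w) = -8*(w/w + 300/w) = -8*(1 + 300/w) = -8 - 2400/w)
(l + y(12*(-3)))/(146749 + 321183) = (-245247 + (-8 - 2400/(12*(-3))))/(146749 + 321183) = (-245247 + (-8 - 2400/(-36)))/467932 = (-245247 + (-8 - 2400*(-1/36)))*(1/467932) = (-245247 + (-8 + 200/3))*(1/467932) = (-245247 + 176/3)*(1/467932) = -735565/3*1/467932 = -5615/10716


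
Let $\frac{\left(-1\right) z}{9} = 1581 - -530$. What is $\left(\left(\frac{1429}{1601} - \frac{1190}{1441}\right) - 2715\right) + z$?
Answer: $- \frac{50094934275}{2307041} \approx -21714.0$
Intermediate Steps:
$z = -18999$ ($z = - 9 \left(1581 - -530\right) = - 9 \left(1581 + 530\right) = \left(-9\right) 2111 = -18999$)
$\left(\left(\frac{1429}{1601} - \frac{1190}{1441}\right) - 2715\right) + z = \left(\left(\frac{1429}{1601} - \frac{1190}{1441}\right) - 2715\right) - 18999 = \left(\frac{153999}{2307041} - 2715\right) - 18999 = - \frac{6263462316}{2307041} - 18999 = - \frac{50094934275}{2307041}$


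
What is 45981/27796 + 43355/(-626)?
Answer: -588155737/8700148 ≈ -67.603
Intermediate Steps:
45981/27796 + 43355/(-626) = 45981*(1/27796) + 43355*(-1/626) = 45981/27796 - 43355/626 = -588155737/8700148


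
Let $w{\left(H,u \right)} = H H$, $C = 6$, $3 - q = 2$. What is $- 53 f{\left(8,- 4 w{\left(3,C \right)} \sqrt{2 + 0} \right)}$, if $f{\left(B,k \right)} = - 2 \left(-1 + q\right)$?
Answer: $0$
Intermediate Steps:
$q = 1$ ($q = 3 - 2 = 1$)
$w{\left(H,u \right)} = H^{2}$
$f{\left(B,k \right)} = 0$ ($f{\left(B,k \right)} = - 2 \left(-1 + 1\right) = \left(-2\right) 0 = 0$)
$- 53 f{\left(8,- 4 w{\left(3,C \right)} \sqrt{2 + 0} \right)} = \left(-53\right) 0 = 0$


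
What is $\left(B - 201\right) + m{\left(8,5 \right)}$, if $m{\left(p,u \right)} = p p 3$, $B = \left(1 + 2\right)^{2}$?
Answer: $0$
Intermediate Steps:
$B = 9$ ($B = 3^{2} = 9$)
$m{\left(p,u \right)} = 3 p^{2}$ ($m{\left(p,u \right)} = p^{2} \cdot 3 = 3 p^{2}$)
$\left(B - 201\right) + m{\left(8,5 \right)} = \left(9 - 201\right) + 3 \cdot 8^{2} = -192 + 3 \cdot 64 = -192 + 192 = 0$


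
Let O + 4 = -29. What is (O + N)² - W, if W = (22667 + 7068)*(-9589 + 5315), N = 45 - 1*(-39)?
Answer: 127089991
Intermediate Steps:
O = -33 (O = -4 - 29 = -33)
N = 84 (N = 45 + 39 = 84)
W = -127087390 (W = 29735*(-4274) = -127087390)
(O + N)² - W = (-33 + 84)² - 1*(-127087390) = 51² + 127087390 = 2601 + 127087390 = 127089991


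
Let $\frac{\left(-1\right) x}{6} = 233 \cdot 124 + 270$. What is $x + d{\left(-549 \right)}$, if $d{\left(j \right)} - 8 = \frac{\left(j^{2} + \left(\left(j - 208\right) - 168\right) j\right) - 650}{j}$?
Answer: $- \frac{96863812}{549} \approx -1.7644 \cdot 10^{5}$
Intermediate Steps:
$x = -174972$ ($x = - 6 \left(233 \cdot 124 + 270\right) = - 6 \left(28892 + 270\right) = \left(-6\right) 29162 = -174972$)
$d{\left(j \right)} = 8 + \frac{-650 + j^{2} + j \left(-376 + j\right)}{j}$ ($d{\left(j \right)} = 8 + \frac{\left(j^{2} + \left(\left(j - 208\right) - 168\right) j\right) - 650}{j} = 8 + \frac{\left(j^{2} + \left(\left(-208 + j\right) - 168\right) j\right) - 650}{j} = 8 + \frac{\left(j^{2} + \left(-376 + j\right) j\right) - 650}{j} = 8 + \frac{\left(j^{2} + j \left(-376 + j\right)\right) - 650}{j} = 8 + \frac{-650 + j^{2} + j \left(-376 + j\right)}{j}$)
$x + d{\left(-549 \right)} = -174972 - \left(1466 - \frac{650}{549}\right) = -174972 - \frac{804184}{549} = - \frac{96863812}{549}$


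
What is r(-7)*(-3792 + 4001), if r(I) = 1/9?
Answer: 209/9 ≈ 23.222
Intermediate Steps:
r(I) = 1/9
r(-7)*(-3792 + 4001) = (-3792 + 4001)/9 = (1/9)*209 = 209/9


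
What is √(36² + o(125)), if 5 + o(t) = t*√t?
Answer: √(1291 + 625*√5) ≈ 51.851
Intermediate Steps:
o(t) = -5 + t^(3/2) (o(t) = -5 + t*√t = -5 + t^(3/2))
√(36² + o(125)) = √(36² + (-5 + 125^(3/2))) = √(1296 + (-5 + 625*√5)) = √(1291 + 625*√5)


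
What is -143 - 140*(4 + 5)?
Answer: -1403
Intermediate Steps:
-143 - 140*(4 + 5) = -143 - 1260 = -1403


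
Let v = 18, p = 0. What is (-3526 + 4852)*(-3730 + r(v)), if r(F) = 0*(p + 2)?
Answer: -4945980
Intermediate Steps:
r(F) = 0 (r(F) = 0*(0 + 2) = 0*2 = 0)
(-3526 + 4852)*(-3730 + r(v)) = (-3526 + 4852)*(-3730 + 0) = 1326*(-3730) = -4945980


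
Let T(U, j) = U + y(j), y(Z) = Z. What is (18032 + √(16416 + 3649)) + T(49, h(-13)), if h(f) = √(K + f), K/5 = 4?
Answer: 18081 + √7 + √20065 ≈ 18225.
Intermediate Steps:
K = 20 (K = 5*4 = 20)
h(f) = √(20 + f)
T(U, j) = U + j
(18032 + √(16416 + 3649)) + T(49, h(-13)) = (18032 + √(16416 + 3649)) + (49 + √(20 - 13)) = (18032 + √20065) + (49 + √7) = 18081 + √7 + √20065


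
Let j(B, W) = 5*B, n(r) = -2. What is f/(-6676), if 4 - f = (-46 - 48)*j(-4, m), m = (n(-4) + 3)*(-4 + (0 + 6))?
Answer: 469/1669 ≈ 0.28101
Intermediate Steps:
m = 2 (m = (-2 + 3)*(-4 + (0 + 6)) = 1*(-4 + 6) = 1*2 = 2)
f = -1876 (f = 4 - (-46 - 48)*5*(-4) = 4 - (-94)*(-20) = 4 - 1*1880 = 4 - 1880 = -1876)
f/(-6676) = -1876/(-6676) = -1876*(-1/6676) = 469/1669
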